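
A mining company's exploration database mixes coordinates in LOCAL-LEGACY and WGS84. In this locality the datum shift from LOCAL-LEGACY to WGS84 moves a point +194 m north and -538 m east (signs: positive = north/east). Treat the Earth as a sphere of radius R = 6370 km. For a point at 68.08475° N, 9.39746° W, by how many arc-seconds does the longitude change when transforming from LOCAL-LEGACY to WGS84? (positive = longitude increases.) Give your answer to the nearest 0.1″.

Δλ = -46.7″

At latitude 68.08475°, cos φ = 0.373235.
One radian of longitude at latitude φ spans R cos φ, so Δλ = ΔE / (R cos φ) = -538.0 / (6370000 × 0.373235) = -2.2629e-04 rad = -46.675″.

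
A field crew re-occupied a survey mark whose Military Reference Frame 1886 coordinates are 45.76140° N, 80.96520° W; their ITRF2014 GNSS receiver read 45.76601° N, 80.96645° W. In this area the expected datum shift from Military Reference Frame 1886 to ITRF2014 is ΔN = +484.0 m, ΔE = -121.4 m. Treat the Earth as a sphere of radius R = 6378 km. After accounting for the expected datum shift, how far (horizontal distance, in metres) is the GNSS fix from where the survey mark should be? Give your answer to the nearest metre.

38 m

Observed coordinate differences: Δφ = +0.00461°, Δλ = -0.00125°.
Converting to metres (1° lat = 111317 m, cos φ = 0.697648): observed ΔN = 513.2 m, observed ΔE = -97.1 m.
Subtracting the expected shift leaves a residual of 513.2 − (484.0) = 29.2 m north and -97.1 − (-121.4) = 24.3 m east.
Residual distance = √(29.2² + 24.3²) = 38.0 m.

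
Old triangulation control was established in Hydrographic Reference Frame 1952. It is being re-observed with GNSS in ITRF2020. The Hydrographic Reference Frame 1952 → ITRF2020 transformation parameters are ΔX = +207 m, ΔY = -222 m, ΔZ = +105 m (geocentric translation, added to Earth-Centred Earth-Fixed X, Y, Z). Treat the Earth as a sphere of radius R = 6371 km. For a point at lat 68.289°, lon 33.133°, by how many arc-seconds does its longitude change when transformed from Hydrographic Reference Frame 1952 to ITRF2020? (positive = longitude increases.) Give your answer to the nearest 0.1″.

Δλ = -26.2″

sin φ = 0.929062, cos φ = 0.369925, sin λ = 0.546584, cos λ = 0.837404.
East component: ΔE = −sin λ·ΔX + cos λ·ΔY = −(0.546584)(207) + (0.837404)(-222) = -299.05 m.
1° of latitude spans πR/180 = 111195 m; at latitude φ, 1° of longitude spans that × cos φ = 41133.8 m, so Δλ = -299.05 / 41133.8 × 3600 = -26.172″.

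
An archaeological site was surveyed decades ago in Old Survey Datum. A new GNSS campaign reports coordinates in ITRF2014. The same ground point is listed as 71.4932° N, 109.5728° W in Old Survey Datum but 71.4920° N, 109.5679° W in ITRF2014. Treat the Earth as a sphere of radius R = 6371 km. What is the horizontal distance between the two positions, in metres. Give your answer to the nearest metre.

Δφ = 71.4920° − 71.4932° = -0.0012°; Δλ = -109.5679° − -109.5728° = +0.0049°.
1° along a meridian = πR/180 = 111195 m.
ΔN = Δφ × 111195 = -133.4 m; ΔE = Δλ × 111195 × cos(71.4932°) = +0.0049 × 111195 × 0.317417 = 172.9 m.
Distance = √(ΔE² + ΔN²) = √(172.9² + (-133.4)²) = 218.4 m.

218 m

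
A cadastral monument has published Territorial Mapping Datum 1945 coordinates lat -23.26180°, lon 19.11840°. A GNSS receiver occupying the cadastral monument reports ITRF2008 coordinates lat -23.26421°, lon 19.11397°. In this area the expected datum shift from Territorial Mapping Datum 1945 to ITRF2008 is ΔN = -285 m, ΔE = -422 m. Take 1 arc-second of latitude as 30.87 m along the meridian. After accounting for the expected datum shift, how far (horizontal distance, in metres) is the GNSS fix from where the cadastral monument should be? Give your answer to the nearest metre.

Observed coordinate differences: Δφ = -0.00241°, Δλ = -0.00443°.
Converting to metres (1° lat = 111132 m, cos φ = 0.918710): observed ΔN = -267.8 m, observed ΔE = -452.3 m.
Subtracting the expected shift leaves a residual of -267.8 − (-285) = 17.2 m north and -452.3 − (-422) = -30.3 m east.
Residual distance = √(17.2² + (-30.3)²) = 34.8 m.

35 m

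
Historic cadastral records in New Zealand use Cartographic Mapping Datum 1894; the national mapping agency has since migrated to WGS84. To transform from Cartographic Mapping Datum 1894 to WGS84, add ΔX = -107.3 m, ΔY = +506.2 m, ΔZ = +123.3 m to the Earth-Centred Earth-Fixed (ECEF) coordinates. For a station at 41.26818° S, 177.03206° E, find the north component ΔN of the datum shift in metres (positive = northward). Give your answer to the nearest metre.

The local north axis is (−sin φ cos λ, −sin φ sin λ, cos φ), giving ΔN = 70.678 + 17.287 + 92.676 = 180.64 m.

ΔN = 181 m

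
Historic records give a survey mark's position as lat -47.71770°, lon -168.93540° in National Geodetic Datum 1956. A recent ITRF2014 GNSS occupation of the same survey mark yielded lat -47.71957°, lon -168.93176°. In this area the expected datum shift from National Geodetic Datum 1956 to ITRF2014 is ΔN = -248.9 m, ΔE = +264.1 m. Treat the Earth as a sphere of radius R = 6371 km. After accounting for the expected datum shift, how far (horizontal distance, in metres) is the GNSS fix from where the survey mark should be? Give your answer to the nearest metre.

Observed coordinate differences: Δφ = -0.00187°, Δλ = +0.00364°.
Converting to metres (1° lat = 111195 m, cos φ = 0.672784): observed ΔN = -207.9 m, observed ΔE = 272.3 m.
Subtracting the expected shift leaves a residual of -207.9 − (-248.9) = 41.0 m north and 272.3 − (264.1) = 8.2 m east.
Residual distance = √(41.0² + 8.2²) = 41.8 m.

42 m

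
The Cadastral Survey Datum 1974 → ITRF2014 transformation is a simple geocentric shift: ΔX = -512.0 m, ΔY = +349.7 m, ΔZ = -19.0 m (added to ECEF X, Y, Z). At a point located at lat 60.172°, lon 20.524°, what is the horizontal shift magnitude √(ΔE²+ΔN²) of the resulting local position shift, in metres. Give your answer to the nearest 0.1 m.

At φ = 60.172°, λ = 20.524°: sin φ = 0.867522, cos φ = 0.497398, sin λ = 0.350600, cos λ = 0.936525.
ΔE = −sin λ·ΔX + cos λ·ΔY = −(0.350600)·(-512.0) + (0.936525)·(349.7) = 507.01 m.
ΔN = −sin φ cos λ·ΔX − sin φ sin λ·ΔY + cos φ·ΔZ = −(0.867522)(0.936525)(-512.0) − (0.867522)(0.350600)(349.7) + (0.497398)(-19.0) = 300.16 m.
Horizontal magnitude = √(ΔE² + ΔN²) = √(507.01² + 300.16²) = 589.20 m.

589.2 m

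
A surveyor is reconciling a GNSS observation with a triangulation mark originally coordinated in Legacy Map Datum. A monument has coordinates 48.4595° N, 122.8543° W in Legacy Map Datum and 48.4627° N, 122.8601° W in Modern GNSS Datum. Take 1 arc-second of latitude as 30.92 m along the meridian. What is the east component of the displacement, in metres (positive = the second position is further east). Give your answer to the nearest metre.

Δφ = 48.4627° − 48.4595° = +0.0032°; Δλ = -122.8601° − -122.8543° = -0.0058°.
1° of latitude = 3600 × 30.92 = 111312 m.
ΔN = Δφ × 111312 = 356.2 m; ΔE = Δλ × 111312 × cos(48.4595°) = -0.0058 × 111312 × 0.663149 = -428.1 m.

ΔE = -428 m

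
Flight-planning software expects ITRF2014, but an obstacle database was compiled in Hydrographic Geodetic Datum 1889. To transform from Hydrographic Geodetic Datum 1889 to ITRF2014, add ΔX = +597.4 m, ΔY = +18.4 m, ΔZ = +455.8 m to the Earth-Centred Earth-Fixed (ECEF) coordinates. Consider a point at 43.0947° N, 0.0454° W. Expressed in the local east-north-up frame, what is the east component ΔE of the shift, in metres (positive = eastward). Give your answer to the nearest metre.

At φ = 43.0947°, λ = -0.0454°: sin φ = 0.683206, cos φ = 0.730225, sin λ = -0.000792, cos λ = 1.000000.
ΔE = −sin λ·ΔX + cos λ·ΔY = −(-0.000792)·(597.4) + (1.000000)·(18.4) = 18.87 m.

ΔE = 19 m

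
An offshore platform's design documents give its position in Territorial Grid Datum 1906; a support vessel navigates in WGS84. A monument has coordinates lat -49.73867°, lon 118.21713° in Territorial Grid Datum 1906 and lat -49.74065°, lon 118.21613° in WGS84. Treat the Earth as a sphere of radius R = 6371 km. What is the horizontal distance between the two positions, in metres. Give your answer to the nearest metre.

232 m

Δφ = -49.74065° − -49.73867° = -0.00198°; Δλ = 118.21613° − 118.21713° = -0.00100°.
1° along a meridian = πR/180 = 111195 m.
ΔN = Δφ × 111195 = -220.2 m; ΔE = Δλ × 111195 × cos(-49.73867°) = -0.00100 × 111195 × 0.646275 = -71.9 m.
Distance = √(ΔE² + ΔN²) = √((-71.9)² + (-220.2)²) = 231.6 m.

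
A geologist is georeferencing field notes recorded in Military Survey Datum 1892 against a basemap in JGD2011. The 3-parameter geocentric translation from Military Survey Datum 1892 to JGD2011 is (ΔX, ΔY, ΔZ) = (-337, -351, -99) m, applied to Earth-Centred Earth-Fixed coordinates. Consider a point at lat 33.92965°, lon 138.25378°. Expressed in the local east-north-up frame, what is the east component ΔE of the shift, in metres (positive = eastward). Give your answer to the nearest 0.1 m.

ΔE = 486.3 m

The local east axis at (φ, λ) is (−sin λ, cos λ, 0), so ΔE = −sin(138.25378°)·(-337) + cos(138.25378°)·(-351) = 486.27 m.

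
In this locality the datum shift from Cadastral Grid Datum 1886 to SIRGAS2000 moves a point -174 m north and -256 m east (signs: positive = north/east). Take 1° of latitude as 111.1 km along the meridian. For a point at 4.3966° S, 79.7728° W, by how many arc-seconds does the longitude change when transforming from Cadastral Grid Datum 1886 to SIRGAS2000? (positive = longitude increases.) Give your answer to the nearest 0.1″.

At latitude -4.3966°, cos φ = 0.997057.
1° of longitude at this latitude = 111.1 × cos φ = 110.77 km, so Δλ = -256.0 / 110773.1 = -0.0023110° = -8.320″.

Δλ = -8.3″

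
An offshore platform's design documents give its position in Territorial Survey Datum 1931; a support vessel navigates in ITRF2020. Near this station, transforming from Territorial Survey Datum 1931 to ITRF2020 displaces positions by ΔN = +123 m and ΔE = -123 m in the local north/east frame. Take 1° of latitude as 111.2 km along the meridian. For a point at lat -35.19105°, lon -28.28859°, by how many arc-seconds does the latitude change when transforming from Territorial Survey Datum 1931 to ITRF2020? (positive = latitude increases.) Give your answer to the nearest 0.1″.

1° of latitude = 111.2 km, so Δφ = 123.0 / 111200 = 0.0011061° = 3.982″.

Δφ = 4.0″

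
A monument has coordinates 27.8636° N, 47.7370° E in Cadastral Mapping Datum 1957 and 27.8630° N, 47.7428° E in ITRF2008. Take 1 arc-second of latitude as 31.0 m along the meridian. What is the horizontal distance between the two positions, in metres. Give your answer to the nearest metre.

576 m

Δφ = 27.8630° − 27.8636° = -0.0006°; Δλ = 47.7428° − 47.7370° = +0.0058°.
1° of latitude = 3600 × 31.00 = 111600 m.
ΔN = Δφ × 111600 = -67.0 m; ΔE = Δλ × 111600 × cos(27.8636°) = +0.0058 × 111600 × 0.884063 = 572.2 m.
Distance = √(ΔE² + ΔN²) = √(572.2² + (-67.0)²) = 576.1 m.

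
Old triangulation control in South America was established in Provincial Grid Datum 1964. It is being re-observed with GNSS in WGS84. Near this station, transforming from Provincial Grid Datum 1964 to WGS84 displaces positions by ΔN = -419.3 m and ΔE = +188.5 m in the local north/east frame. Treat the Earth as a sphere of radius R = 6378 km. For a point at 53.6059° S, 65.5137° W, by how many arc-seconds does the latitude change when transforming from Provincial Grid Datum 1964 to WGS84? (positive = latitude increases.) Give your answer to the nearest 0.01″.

On a sphere of radius R, 1 rad of latitude = R, so Δφ = ΔN / R = -419.3 / 6378000 = -6.5742e-05 rad = -13.560″.

Δφ = -13.56″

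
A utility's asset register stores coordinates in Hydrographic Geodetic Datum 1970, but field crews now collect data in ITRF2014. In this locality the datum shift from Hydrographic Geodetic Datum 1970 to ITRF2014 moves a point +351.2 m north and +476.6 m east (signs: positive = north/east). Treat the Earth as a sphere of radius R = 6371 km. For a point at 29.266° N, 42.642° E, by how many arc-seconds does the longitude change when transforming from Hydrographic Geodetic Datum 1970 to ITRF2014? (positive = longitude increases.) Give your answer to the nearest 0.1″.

At latitude 29.266°, cos φ = 0.872360.
One radian of longitude at latitude φ spans R cos φ, so Δλ = ΔE / (R cos φ) = 476.6 / (6371000 × 0.872360) = 8.5753e-05 rad = 17.688″.

Δλ = 17.7″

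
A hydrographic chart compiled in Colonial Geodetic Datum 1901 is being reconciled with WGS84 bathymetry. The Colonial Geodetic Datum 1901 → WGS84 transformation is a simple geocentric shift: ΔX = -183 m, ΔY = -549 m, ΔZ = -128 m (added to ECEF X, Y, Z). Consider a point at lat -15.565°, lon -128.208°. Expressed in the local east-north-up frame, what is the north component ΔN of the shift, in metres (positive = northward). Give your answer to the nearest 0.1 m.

At φ = -15.565°, λ = -128.208°: sin φ = -0.268331, cos φ = 0.963327, sin λ = -0.785771, cos λ = -0.618518.
ΔN = −sin φ cos λ·ΔX − sin φ sin λ·ΔY + cos φ·ΔZ = −(-0.268331)(-0.618518)(-183) − (-0.268331)(-0.785771)(-549) + (0.963327)(-128) = 22.82 m.

ΔN = 22.8 m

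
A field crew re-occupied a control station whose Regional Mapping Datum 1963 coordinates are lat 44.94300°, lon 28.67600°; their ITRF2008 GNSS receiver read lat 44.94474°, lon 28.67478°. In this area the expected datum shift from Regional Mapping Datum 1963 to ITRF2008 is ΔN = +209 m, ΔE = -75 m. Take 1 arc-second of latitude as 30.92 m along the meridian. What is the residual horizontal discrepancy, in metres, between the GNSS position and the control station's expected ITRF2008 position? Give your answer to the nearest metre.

26 m

Observed coordinate differences: Δφ = +0.00174°, Δλ = -0.00122°.
Converting to metres (1° lat = 111312 m, cos φ = 0.707810): observed ΔN = 193.7 m, observed ΔE = -96.1 m.
Subtracting the expected shift leaves a residual of 193.7 − (209) = -15.3 m north and -96.1 − (-75) = -21.1 m east.
Residual distance = √((-15.3)² + (-21.1)²) = 26.1 m.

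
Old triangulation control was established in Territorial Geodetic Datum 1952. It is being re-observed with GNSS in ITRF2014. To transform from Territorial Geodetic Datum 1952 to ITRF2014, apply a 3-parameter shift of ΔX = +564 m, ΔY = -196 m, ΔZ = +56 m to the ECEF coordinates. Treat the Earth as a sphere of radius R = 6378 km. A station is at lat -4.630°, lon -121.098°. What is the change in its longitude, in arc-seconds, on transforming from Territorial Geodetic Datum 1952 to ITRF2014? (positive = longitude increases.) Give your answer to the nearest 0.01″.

Δλ = 18.95″

sin φ = -0.080721, cos φ = 0.996737, sin λ = -0.856285, cos λ = -0.516503.
East component: ΔE = −sin λ·ΔX + cos λ·ΔY = −(-0.856285)(564) + (-0.516503)(-196) = 584.18 m.
1° of latitude spans πR/180 = 111317 m; at latitude φ, 1° of longitude spans that × cos φ = 110953.8 m, so Δλ = 584.18 / 110953.8 × 3600 = 18.954″.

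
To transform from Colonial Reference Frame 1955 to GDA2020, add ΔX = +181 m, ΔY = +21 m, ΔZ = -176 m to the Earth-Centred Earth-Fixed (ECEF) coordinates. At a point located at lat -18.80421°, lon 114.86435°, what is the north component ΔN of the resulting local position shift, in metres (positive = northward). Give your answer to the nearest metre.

At φ = -18.80421°, λ = 114.86435°: sin φ = -0.322335, cos φ = 0.946626, sin λ = 0.907306, cos λ = -0.420471.
ΔN = −sin φ cos λ·ΔX − sin φ sin λ·ΔY + cos φ·ΔZ = −(-0.322335)(-0.420471)(181) − (-0.322335)(0.907306)(21) + (0.946626)(-176) = -185.00 m.

ΔN = -185 m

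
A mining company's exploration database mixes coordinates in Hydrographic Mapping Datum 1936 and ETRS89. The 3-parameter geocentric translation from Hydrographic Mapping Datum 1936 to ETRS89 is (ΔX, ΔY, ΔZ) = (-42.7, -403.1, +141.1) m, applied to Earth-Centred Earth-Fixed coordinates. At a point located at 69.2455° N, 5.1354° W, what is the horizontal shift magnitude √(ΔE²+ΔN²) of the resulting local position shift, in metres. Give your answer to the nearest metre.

At φ = 69.2455°, λ = -5.1354°: sin φ = 0.935107, cos φ = 0.354364, sin λ = -0.089510, cos λ = 0.995986.
ΔE = −sin λ·ΔX + cos λ·ΔY = −(-0.089510)·(-42.7) + (0.995986)·(-403.1) = -405.30 m.
ΔN = −sin φ cos λ·ΔX − sin φ sin λ·ΔY + cos φ·ΔZ = −(0.935107)(0.995986)(-42.7) − (0.935107)(-0.089510)(-403.1) + (0.354364)(141.1) = 56.03 m.
Horizontal magnitude = √(ΔE² + ΔN²) = √((-405.30)² + 56.03²) = 409.16 m.

409 m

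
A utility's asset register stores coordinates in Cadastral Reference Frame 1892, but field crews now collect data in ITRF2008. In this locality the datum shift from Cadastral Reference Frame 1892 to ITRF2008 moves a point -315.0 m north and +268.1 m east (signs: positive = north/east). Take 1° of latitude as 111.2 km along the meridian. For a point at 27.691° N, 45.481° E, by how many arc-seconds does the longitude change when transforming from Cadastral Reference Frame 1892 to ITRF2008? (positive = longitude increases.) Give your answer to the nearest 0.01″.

At latitude 27.691°, cos φ = 0.885467.
1° of longitude at this latitude = 111.2 × cos φ = 98.46 km, so Δλ = 268.1 / 98463.9 = 0.0027228° = 9.802″.

Δλ = 9.80″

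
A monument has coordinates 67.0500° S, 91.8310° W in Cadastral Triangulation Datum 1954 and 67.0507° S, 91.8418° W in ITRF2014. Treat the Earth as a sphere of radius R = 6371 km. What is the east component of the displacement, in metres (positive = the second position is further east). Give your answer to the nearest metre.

ΔE = -468 m

Δφ = -67.0507° − -67.0500° = -0.0007°; Δλ = -91.8418° − -91.8310° = -0.0108°.
1° along a meridian = πR/180 = 111195 m.
ΔN = Δφ × 111195 = -77.8 m; ΔE = Δλ × 111195 × cos(-67.0500°) = -0.0108 × 111195 × 0.389928 = -468.3 m.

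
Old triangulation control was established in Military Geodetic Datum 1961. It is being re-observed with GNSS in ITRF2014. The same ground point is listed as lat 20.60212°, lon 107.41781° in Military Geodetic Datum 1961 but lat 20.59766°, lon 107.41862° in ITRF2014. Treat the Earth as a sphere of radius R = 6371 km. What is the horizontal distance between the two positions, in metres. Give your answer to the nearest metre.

503 m

Δφ = 20.59766° − 20.60212° = -0.00446°; Δλ = 107.41862° − 107.41781° = +0.00081°.
1° along a meridian = πR/180 = 111195 m.
ΔN = Δφ × 111195 = -495.9 m; ΔE = Δλ × 111195 × cos(20.60212°) = +0.00081 × 111195 × 0.936047 = 84.3 m.
Distance = √(ΔE² + ΔN²) = √(84.3² + (-495.9)²) = 503.0 m.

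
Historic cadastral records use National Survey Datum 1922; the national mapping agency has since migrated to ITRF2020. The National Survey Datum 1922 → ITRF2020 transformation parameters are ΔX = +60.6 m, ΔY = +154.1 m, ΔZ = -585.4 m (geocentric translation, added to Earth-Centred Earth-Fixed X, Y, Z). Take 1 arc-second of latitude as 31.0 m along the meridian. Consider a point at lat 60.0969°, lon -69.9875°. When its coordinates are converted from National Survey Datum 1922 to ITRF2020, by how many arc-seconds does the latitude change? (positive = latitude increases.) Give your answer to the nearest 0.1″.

sin φ = 0.866870, cos φ = 0.498535, sin λ = -0.939618, cos λ = 0.342225.
North component: ΔN = −sin φ cos λ·ΔX − sin φ sin λ·ΔY + cos φ·ΔZ = −(0.866870)(0.342225)(60.6) − (0.866870)(-0.939618)(154.1) + (0.498535)(-585.4) = -184.30 m.
1° of latitude spans 3600 × 31.00 = 111600 m, so Δφ = -184.30 / 111600 × 3600 = -5.945″.

Δφ = -5.9″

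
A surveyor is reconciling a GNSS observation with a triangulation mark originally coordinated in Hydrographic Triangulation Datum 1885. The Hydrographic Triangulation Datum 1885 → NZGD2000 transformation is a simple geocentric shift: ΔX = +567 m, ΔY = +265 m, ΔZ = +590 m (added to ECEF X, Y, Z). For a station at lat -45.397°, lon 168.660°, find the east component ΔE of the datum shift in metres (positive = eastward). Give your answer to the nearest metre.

ΔE = -371 m

At φ = -45.397°, λ = 168.660°: sin φ = -0.711989, cos φ = 0.702190, sin λ = 0.196631, cos λ = -0.980478.
ΔE = −sin λ·ΔX + cos λ·ΔY = −(0.196631)·(567) + (-0.980478)·(265) = -371.32 m.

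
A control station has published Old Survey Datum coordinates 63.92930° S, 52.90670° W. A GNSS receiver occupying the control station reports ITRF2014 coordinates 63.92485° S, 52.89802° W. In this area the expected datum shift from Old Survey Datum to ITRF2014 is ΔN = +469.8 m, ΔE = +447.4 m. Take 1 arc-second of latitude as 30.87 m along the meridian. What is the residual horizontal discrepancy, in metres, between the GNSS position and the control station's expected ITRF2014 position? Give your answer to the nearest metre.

Observed coordinate differences: Δφ = +0.00445°, Δλ = +0.00868°.
Converting to metres (1° lat = 111132 m, cos φ = 0.439480): observed ΔN = 494.5 m, observed ΔE = 423.9 m.
Subtracting the expected shift leaves a residual of 494.5 − (469.8) = 24.7 m north and 423.9 − (447.4) = -23.5 m east.
Residual distance = √(24.7² + (-23.5)²) = 34.1 m.

34 m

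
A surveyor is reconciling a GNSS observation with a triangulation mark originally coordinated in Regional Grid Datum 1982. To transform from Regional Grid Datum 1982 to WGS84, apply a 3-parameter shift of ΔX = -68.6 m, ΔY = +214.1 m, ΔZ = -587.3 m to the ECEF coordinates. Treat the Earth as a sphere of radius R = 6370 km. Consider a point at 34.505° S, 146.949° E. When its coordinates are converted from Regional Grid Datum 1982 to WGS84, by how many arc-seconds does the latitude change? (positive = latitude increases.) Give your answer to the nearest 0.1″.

Δφ = -12.5″

sin φ = -0.566478, cos φ = 0.824077, sin λ = 0.545385, cos λ = -0.838185.
North component: ΔN = −sin φ cos λ·ΔX − sin φ sin λ·ΔY + cos φ·ΔZ = −(-0.566478)(-0.838185)(-68.6) − (-0.566478)(0.545385)(214.1) + (0.824077)(-587.3) = -385.26 m.
1° of latitude spans πR/180 = 111177 m, so Δφ = -385.26 / 111177 × 3600 = -12.475″.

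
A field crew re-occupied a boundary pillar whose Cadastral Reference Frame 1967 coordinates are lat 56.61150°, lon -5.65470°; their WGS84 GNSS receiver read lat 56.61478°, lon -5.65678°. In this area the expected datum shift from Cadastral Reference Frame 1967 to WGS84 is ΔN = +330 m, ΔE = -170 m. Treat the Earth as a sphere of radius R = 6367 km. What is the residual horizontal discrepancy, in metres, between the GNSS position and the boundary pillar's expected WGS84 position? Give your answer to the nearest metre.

55 m

Observed coordinate differences: Δφ = +0.00328°, Δλ = -0.00208°.
Converting to metres (1° lat = 111125 m, cos φ = 0.550313): observed ΔN = 364.5 m, observed ΔE = -127.2 m.
Subtracting the expected shift leaves a residual of 364.5 − (330) = 34.5 m north and -127.2 − (-170) = 42.8 m east.
Residual distance = √(34.5² + 42.8²) = 55.0 m.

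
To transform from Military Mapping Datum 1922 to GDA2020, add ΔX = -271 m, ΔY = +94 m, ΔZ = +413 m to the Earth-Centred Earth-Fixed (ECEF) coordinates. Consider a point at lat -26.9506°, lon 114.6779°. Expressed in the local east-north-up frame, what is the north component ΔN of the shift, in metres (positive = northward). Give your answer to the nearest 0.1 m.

ΔN = 458.1 m

The local north axis is (−sin φ cos λ, −sin φ sin λ, cos φ), giving ΔN = 51.281 + 38.712 + 368.147 = 458.14 m.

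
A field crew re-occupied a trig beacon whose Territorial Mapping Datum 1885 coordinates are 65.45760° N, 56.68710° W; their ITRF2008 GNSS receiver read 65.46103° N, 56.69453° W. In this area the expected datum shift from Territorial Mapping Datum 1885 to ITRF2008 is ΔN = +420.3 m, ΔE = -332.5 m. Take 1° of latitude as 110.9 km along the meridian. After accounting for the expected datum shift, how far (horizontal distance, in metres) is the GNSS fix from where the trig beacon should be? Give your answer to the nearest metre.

Observed coordinate differences: Δφ = +0.00343°, Δλ = -0.00743°.
Converting to metres (1° lat = 110900 m, cos φ = 0.415367): observed ΔN = 380.4 m, observed ΔE = -342.3 m.
Subtracting the expected shift leaves a residual of 380.4 − (420.3) = -39.9 m north and -342.3 − (-332.5) = -9.8 m east.
Residual distance = √((-39.9)² + (-9.8)²) = 41.1 m.

41 m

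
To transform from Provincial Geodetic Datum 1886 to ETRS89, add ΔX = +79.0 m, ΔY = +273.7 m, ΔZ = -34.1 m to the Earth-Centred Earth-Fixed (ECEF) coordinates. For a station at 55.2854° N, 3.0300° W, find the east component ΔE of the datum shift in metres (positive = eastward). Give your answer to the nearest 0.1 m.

ΔE = 277.5 m

The local east axis at (φ, λ) is (−sin λ, cos λ, 0), so ΔE = −sin(-3.0300°)·79.0 + cos(-3.0300°)·273.7 = 277.49 m.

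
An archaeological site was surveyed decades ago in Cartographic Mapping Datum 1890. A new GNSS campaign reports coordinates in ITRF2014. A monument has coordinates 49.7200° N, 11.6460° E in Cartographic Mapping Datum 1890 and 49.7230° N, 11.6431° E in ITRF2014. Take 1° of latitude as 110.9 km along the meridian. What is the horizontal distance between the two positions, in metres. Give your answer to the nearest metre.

392 m

Δφ = 49.7230° − 49.7200° = +0.0030°; Δλ = 11.6431° − 11.6460° = -0.0029°.
ΔN = Δφ × 110900 = 332.7 m; ΔE = Δλ × 110900 × cos(49.7200°) = -0.0029 × 110900 × 0.646524 = -207.9 m.
Distance = √(ΔE² + ΔN²) = √((-207.9)² + 332.7²) = 392.3 m.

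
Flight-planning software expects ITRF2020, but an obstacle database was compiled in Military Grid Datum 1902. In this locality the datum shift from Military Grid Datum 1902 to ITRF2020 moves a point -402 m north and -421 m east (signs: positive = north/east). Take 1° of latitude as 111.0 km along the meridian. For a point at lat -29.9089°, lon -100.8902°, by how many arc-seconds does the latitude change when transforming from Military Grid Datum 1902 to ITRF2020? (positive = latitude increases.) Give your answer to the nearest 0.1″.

Δφ = -13.0″

1° of latitude = 111.0 km, so Δφ = -402.0 / 111000 = -0.0036216° = -13.038″.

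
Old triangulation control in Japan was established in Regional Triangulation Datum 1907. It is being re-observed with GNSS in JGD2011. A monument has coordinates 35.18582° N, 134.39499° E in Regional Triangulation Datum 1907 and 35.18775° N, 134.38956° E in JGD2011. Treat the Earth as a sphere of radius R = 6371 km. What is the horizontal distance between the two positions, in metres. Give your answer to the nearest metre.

538 m

Δφ = 35.18775° − 35.18582° = +0.00193°; Δλ = 134.38956° − 134.39499° = -0.00543°.
1° along a meridian = πR/180 = 111195 m.
ΔN = Δφ × 111195 = 214.6 m; ΔE = Δλ × 111195 × cos(35.18582°) = -0.00543 × 111195 × 0.817288 = -493.5 m.
Distance = √(ΔE² + ΔN²) = √((-493.5)² + 214.6²) = 538.1 m.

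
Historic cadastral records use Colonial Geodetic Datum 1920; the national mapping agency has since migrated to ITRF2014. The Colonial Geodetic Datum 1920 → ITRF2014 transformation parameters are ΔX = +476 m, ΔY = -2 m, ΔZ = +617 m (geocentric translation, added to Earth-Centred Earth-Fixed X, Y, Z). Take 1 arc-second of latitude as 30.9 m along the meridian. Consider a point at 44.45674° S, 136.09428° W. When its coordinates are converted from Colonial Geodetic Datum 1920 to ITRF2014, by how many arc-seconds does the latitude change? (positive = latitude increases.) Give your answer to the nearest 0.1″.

Δφ = 6.5″

sin φ = -0.700371, cos φ = 0.713779, sin λ = -0.693474, cos λ = -0.720482.
North component: ΔN = −sin φ cos λ·ΔX − sin φ sin λ·ΔY + cos φ·ΔZ = −(-0.700371)(-0.720482)(476) − (-0.700371)(-0.693474)(-2) + (0.713779)(617) = 201.18 m.
1° of latitude spans 3600 × 30.90 = 111240 m, so Δφ = 201.18 / 111240 × 3600 = 6.511″.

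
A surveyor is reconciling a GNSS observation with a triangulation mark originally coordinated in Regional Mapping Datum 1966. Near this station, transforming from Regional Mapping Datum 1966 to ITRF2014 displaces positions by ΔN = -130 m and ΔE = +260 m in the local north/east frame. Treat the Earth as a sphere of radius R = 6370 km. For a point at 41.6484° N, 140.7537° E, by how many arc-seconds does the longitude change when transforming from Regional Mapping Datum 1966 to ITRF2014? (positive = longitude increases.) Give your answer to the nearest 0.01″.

Δλ = 11.27″

At latitude 41.6484°, cos φ = 0.747237.
One radian of longitude at latitude φ spans R cos φ, so Δλ = ΔE / (R cos φ) = 260.0 / (6370000 × 0.747237) = 5.4623e-05 rad = 11.267″.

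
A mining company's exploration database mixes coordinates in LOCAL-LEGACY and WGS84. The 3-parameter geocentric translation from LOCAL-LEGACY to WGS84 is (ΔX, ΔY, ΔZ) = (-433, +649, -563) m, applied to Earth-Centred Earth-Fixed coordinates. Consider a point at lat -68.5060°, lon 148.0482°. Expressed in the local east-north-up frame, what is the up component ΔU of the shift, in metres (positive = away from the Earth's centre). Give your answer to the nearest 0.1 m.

The local up (radial) axis is (cos φ cos λ, cos φ sin λ, sin φ), giving ΔU = 134.616 + 125.843 + 523.847 = 784.31 m.

ΔU = 784.3 m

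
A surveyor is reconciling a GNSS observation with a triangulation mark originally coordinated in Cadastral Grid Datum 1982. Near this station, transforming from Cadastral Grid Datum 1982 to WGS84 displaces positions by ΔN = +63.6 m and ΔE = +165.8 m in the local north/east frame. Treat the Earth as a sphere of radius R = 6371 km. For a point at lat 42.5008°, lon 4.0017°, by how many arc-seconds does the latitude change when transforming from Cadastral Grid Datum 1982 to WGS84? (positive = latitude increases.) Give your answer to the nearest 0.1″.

Δφ = 2.1″

On a sphere of radius R, 1 rad of latitude = R, so Δφ = ΔN / R = 63.6 / 6371000 = 9.9827e-06 rad = 2.059″.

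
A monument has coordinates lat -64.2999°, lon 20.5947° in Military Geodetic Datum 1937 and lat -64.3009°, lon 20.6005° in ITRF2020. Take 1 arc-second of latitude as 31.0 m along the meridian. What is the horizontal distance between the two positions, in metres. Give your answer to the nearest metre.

Δφ = -64.3009° − -64.2999° = -0.0010°; Δλ = 20.6005° − 20.5947° = +0.0058°.
1° of latitude = 3600 × 31.00 = 111600 m.
ΔN = Δφ × 111600 = -111.6 m; ΔE = Δλ × 111600 × cos(-64.2999°) = +0.0058 × 111600 × 0.433661 = 280.7 m.
Distance = √(ΔE² + ΔN²) = √(280.7² + (-111.6)²) = 302.1 m.

302 m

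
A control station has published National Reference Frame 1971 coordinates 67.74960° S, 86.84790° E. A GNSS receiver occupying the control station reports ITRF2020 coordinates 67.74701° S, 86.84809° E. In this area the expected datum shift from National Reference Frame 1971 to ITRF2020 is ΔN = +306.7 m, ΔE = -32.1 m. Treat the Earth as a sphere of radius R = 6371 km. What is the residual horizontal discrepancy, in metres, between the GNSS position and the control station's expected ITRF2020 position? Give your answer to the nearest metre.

44 m

Observed coordinate differences: Δφ = +0.00259°, Δλ = +0.00019°.
Converting to metres (1° lat = 111195 m, cos φ = 0.378655): observed ΔN = 288.0 m, observed ΔE = 8.0 m.
Subtracting the expected shift leaves a residual of 288.0 − (306.7) = -18.7 m north and 8.0 − (-32.1) = 40.1 m east.
Residual distance = √((-18.7)² + 40.1²) = 44.2 m.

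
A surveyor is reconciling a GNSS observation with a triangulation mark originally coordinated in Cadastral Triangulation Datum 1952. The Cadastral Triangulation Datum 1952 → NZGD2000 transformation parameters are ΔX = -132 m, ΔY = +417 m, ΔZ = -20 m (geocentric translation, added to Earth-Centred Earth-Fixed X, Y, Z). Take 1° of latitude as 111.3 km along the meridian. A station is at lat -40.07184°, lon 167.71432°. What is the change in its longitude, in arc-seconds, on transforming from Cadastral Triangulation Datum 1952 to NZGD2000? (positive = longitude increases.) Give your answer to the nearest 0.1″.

Δλ = -16.0″

sin φ = -0.643748, cos φ = 0.765238, sin λ = 0.212786, cos λ = -0.977099.
East component: ΔE = −sin λ·ΔX + cos λ·ΔY = −(0.212786)(-132) + (-0.977099)(417) = -379.36 m.
1° of latitude spans 111300 m; at latitude φ, 1° of longitude spans that × cos φ = 85171.0 m, so Δλ = -379.36 / 85171.0 × 3600 = -16.035″.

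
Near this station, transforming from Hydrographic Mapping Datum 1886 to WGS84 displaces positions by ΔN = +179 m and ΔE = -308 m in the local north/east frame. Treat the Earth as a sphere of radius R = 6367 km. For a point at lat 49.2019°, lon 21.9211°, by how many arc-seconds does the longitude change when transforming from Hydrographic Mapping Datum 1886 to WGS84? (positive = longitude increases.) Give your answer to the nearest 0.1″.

Δλ = -15.3″

At latitude 49.2019°, cos φ = 0.653396.
One radian of longitude at latitude φ spans R cos φ, so Δλ = ΔE / (R cos φ) = -308.0 / (6367000 × 0.653396) = -7.4035e-05 rad = -15.271″.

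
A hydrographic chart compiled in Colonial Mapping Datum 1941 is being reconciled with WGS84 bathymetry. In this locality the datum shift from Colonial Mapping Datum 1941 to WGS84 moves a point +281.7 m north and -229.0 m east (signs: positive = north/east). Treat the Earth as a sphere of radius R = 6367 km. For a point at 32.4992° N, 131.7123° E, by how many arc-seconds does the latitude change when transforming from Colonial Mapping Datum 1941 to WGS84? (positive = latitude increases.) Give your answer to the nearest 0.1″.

On a sphere of radius R, 1 rad of latitude = R, so Δφ = ΔN / R = 281.7 / 6367000 = 4.4244e-05 rad = 9.126″.

Δφ = 9.1″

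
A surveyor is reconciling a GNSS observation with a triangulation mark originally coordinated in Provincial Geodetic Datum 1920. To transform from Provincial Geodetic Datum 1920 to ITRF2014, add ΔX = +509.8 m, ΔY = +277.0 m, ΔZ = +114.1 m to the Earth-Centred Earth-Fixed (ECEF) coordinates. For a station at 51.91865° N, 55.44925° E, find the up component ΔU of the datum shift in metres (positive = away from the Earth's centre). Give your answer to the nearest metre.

At φ = 51.91865°, λ = 55.44925°: sin φ = 0.787136, cos φ = 0.616780, sin λ = 0.823624, cos λ = 0.567136.
ΔU = cos φ cos λ·ΔX + cos φ sin λ·ΔY + sin φ·ΔZ = (0.616780)(0.567136)(509.8) + (0.616780)(0.823624)(277.0) + (0.787136)(114.1) = 408.85 m.

ΔU = 409 m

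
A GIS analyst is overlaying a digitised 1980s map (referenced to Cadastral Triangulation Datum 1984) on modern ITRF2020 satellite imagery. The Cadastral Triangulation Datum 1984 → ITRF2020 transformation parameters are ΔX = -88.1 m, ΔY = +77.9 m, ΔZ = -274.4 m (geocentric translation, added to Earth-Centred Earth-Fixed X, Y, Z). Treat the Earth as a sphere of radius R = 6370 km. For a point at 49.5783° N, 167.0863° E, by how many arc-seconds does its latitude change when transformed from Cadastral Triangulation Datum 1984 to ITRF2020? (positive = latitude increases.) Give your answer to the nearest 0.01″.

sin φ = 0.761293, cos φ = 0.648408, sin λ = 0.223483, cos λ = -0.974708.
North component: ΔN = −sin φ cos λ·ΔX − sin φ sin λ·ΔY + cos φ·ΔZ = −(0.761293)(-0.974708)(-88.1) − (0.761293)(0.223483)(77.9) + (0.648408)(-274.4) = -256.55 m.
1° of latitude spans πR/180 = 111177 m, so Δφ = -256.55 / 111177 × 3600 = -8.307″.

Δφ = -8.31″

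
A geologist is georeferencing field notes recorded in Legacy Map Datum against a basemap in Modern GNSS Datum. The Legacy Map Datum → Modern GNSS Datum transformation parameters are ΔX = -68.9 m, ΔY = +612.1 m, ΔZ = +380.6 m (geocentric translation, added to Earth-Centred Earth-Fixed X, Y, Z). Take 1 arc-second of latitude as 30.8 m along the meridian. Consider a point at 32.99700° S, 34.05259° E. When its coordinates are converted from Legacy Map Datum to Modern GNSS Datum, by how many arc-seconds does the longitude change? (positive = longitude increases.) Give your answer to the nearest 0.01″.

sin φ = -0.544595, cos φ = 0.838699, sin λ = 0.559954, cos λ = 0.828524.
East component: ΔE = −sin λ·ΔX + cos λ·ΔY = −(0.559954)(-68.9) + (0.828524)(612.1) = 545.72 m.
1° of latitude spans 3600 × 30.80 = 110880 m; at latitude φ, 1° of longitude spans that × cos φ = 92995.0 m, so Δλ = 545.72 / 92995.0 × 3600 = 21.126″.

Δλ = 21.13″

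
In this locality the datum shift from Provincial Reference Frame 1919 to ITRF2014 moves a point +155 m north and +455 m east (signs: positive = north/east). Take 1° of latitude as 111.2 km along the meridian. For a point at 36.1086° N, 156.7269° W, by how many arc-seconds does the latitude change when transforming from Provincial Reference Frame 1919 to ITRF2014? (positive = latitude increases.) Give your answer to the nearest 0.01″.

Δφ = 5.02″

1° of latitude = 111.2 km, so Δφ = 155.0 / 111200 = 0.0013939° = 5.018″.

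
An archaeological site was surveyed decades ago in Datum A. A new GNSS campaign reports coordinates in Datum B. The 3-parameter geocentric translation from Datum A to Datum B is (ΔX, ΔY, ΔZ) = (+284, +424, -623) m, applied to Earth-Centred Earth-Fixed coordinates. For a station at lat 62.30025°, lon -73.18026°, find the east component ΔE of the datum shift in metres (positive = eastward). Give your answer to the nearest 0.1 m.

ΔE = 394.5 m

At φ = 62.30025°, λ = -73.18026°: sin φ = 0.885396, cos φ = 0.464838, sin λ = -0.957220, cos λ = 0.289362.
ΔE = −sin λ·ΔX + cos λ·ΔY = −(-0.957220)·(284) + (0.289362)·(424) = 394.54 m.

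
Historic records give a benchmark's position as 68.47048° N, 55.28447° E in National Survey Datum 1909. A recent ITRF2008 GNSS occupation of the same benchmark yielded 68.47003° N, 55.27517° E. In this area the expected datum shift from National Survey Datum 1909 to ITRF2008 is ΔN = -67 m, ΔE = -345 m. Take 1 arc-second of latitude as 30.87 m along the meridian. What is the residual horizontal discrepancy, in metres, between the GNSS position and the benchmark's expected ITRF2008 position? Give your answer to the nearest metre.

38 m

Observed coordinate differences: Δφ = -0.00045°, Δλ = -0.00930°.
Converting to metres (1° lat = 111132 m, cos φ = 0.366981): observed ΔN = -50.0 m, observed ΔE = -379.3 m.
Subtracting the expected shift leaves a residual of -50.0 − (-67) = 17.0 m north and -379.3 − (-345) = -34.3 m east.
Residual distance = √(17.0² + (-34.3)²) = 38.3 m.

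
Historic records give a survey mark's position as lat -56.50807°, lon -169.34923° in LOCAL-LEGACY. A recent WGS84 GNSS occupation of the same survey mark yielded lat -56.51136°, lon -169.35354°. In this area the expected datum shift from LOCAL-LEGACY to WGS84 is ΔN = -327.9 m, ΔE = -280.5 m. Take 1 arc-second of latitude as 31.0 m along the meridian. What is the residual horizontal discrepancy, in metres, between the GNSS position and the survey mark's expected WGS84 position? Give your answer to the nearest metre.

Observed coordinate differences: Δφ = -0.00329°, Δλ = -0.00431°.
Converting to metres (1° lat = 111600 m, cos φ = 0.551820): observed ΔN = -367.2 m, observed ΔE = -265.4 m.
Subtracting the expected shift leaves a residual of -367.2 − (-327.9) = -39.3 m north and -265.4 − (-280.5) = 15.1 m east.
Residual distance = √((-39.3)² + 15.1²) = 42.1 m.

42 m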